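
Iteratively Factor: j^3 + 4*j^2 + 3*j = (j + 1)*(j^2 + 3*j) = j*(j + 1)*(j + 3)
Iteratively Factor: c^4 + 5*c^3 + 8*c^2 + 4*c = (c + 2)*(c^3 + 3*c^2 + 2*c) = (c + 1)*(c + 2)*(c^2 + 2*c) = (c + 1)*(c + 2)^2*(c)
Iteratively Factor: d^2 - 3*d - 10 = (d - 5)*(d + 2)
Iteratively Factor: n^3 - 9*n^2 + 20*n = (n - 4)*(n^2 - 5*n) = (n - 5)*(n - 4)*(n)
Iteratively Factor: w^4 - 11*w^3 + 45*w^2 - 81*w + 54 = (w - 3)*(w^3 - 8*w^2 + 21*w - 18) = (w - 3)^2*(w^2 - 5*w + 6) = (w - 3)^3*(w - 2)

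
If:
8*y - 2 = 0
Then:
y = 1/4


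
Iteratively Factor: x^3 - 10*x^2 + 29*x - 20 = (x - 4)*(x^2 - 6*x + 5) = (x - 5)*(x - 4)*(x - 1)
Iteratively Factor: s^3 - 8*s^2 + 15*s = (s - 3)*(s^2 - 5*s) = s*(s - 3)*(s - 5)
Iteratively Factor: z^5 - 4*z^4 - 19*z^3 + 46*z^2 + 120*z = (z + 2)*(z^4 - 6*z^3 - 7*z^2 + 60*z) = z*(z + 2)*(z^3 - 6*z^2 - 7*z + 60) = z*(z - 5)*(z + 2)*(z^2 - z - 12) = z*(z - 5)*(z + 2)*(z + 3)*(z - 4)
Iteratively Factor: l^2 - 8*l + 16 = (l - 4)*(l - 4)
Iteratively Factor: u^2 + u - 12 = (u + 4)*(u - 3)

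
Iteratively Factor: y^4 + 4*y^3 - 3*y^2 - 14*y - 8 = (y + 4)*(y^3 - 3*y - 2) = (y + 1)*(y + 4)*(y^2 - y - 2) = (y - 2)*(y + 1)*(y + 4)*(y + 1)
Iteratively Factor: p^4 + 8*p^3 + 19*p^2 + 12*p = (p + 1)*(p^3 + 7*p^2 + 12*p) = (p + 1)*(p + 3)*(p^2 + 4*p) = (p + 1)*(p + 3)*(p + 4)*(p)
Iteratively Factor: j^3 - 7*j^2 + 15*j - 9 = (j - 1)*(j^2 - 6*j + 9) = (j - 3)*(j - 1)*(j - 3)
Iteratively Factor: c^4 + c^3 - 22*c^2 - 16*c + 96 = (c - 2)*(c^3 + 3*c^2 - 16*c - 48) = (c - 2)*(c + 3)*(c^2 - 16) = (c - 2)*(c + 3)*(c + 4)*(c - 4)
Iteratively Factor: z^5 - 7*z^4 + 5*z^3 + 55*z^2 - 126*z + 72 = (z - 2)*(z^4 - 5*z^3 - 5*z^2 + 45*z - 36) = (z - 2)*(z + 3)*(z^3 - 8*z^2 + 19*z - 12) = (z - 4)*(z - 2)*(z + 3)*(z^2 - 4*z + 3) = (z - 4)*(z - 3)*(z - 2)*(z + 3)*(z - 1)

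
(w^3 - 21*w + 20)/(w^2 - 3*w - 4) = (w^2 + 4*w - 5)/(w + 1)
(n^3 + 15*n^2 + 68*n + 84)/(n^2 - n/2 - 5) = 2*(n^2 + 13*n + 42)/(2*n - 5)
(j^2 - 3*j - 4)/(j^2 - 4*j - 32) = (-j^2 + 3*j + 4)/(-j^2 + 4*j + 32)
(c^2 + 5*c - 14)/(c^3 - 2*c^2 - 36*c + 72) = (c + 7)/(c^2 - 36)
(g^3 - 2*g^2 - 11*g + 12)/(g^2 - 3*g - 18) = (g^2 - 5*g + 4)/(g - 6)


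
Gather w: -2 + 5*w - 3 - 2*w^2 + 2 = -2*w^2 + 5*w - 3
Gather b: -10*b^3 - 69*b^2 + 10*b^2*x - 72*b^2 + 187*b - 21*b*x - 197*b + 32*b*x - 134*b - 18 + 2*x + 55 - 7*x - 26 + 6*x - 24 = -10*b^3 + b^2*(10*x - 141) + b*(11*x - 144) + x - 13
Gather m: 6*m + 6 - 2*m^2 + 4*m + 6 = -2*m^2 + 10*m + 12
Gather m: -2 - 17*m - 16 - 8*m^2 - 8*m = -8*m^2 - 25*m - 18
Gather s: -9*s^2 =-9*s^2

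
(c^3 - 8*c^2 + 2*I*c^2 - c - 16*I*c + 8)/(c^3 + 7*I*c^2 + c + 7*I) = (c^2 + c*(-8 + I) - 8*I)/(c^2 + 6*I*c + 7)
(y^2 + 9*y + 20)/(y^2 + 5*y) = (y + 4)/y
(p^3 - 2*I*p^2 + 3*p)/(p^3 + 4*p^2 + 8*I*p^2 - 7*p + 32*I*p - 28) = p*(p - 3*I)/(p^2 + p*(4 + 7*I) + 28*I)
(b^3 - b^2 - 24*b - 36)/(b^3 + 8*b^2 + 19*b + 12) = (b^2 - 4*b - 12)/(b^2 + 5*b + 4)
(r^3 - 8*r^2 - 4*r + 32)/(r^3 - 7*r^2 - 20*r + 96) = (r^2 - 4)/(r^2 + r - 12)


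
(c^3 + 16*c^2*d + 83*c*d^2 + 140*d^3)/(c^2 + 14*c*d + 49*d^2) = (c^2 + 9*c*d + 20*d^2)/(c + 7*d)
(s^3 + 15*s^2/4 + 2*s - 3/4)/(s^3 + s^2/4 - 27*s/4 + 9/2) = (4*s^2 + 3*s - 1)/(4*s^2 - 11*s + 6)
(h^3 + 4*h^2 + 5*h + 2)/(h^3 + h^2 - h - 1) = (h + 2)/(h - 1)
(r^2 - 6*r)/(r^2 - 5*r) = (r - 6)/(r - 5)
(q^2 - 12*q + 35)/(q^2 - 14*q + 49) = (q - 5)/(q - 7)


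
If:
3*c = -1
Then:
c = -1/3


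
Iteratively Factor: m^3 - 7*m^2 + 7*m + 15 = (m - 3)*(m^2 - 4*m - 5) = (m - 3)*(m + 1)*(m - 5)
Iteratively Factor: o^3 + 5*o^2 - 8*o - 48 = (o - 3)*(o^2 + 8*o + 16) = (o - 3)*(o + 4)*(o + 4)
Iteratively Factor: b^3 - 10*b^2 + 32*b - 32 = (b - 4)*(b^2 - 6*b + 8) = (b - 4)*(b - 2)*(b - 4)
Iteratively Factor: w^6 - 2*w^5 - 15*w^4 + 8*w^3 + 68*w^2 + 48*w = (w - 4)*(w^5 + 2*w^4 - 7*w^3 - 20*w^2 - 12*w) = (w - 4)*(w + 2)*(w^4 - 7*w^2 - 6*w) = (w - 4)*(w - 3)*(w + 2)*(w^3 + 3*w^2 + 2*w) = (w - 4)*(w - 3)*(w + 2)^2*(w^2 + w) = w*(w - 4)*(w - 3)*(w + 2)^2*(w + 1)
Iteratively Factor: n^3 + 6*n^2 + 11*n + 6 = (n + 2)*(n^2 + 4*n + 3) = (n + 1)*(n + 2)*(n + 3)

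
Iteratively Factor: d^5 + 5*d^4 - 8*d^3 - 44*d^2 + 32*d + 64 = (d - 2)*(d^4 + 7*d^3 + 6*d^2 - 32*d - 32) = (d - 2)*(d + 4)*(d^3 + 3*d^2 - 6*d - 8) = (d - 2)^2*(d + 4)*(d^2 + 5*d + 4) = (d - 2)^2*(d + 1)*(d + 4)*(d + 4)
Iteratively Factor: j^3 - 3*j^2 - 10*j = (j + 2)*(j^2 - 5*j) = j*(j + 2)*(j - 5)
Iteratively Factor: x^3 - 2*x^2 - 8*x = (x)*(x^2 - 2*x - 8) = x*(x - 4)*(x + 2)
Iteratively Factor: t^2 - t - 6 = (t - 3)*(t + 2)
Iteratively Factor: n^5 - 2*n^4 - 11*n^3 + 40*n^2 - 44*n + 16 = (n - 2)*(n^4 - 11*n^2 + 18*n - 8) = (n - 2)*(n - 1)*(n^3 + n^2 - 10*n + 8) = (n - 2)*(n - 1)^2*(n^2 + 2*n - 8) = (n - 2)*(n - 1)^2*(n + 4)*(n - 2)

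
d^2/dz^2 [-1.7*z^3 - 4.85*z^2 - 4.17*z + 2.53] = -10.2*z - 9.7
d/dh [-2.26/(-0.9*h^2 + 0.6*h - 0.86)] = (1.356 - 4.068*h)/(0.9*h^2 - 0.6*h + 0.86)^2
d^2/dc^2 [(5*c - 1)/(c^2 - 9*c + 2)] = 2*((46 - 15*c)*(c^2 - 9*c + 2) + (2*c - 9)^2*(5*c - 1))/(c^2 - 9*c + 2)^3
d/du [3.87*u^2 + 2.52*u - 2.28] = 7.74*u + 2.52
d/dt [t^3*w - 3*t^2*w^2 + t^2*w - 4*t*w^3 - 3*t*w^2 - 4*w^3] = w*(3*t^2 - 6*t*w + 2*t - 4*w^2 - 3*w)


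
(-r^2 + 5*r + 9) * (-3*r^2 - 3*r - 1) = 3*r^4 - 12*r^3 - 41*r^2 - 32*r - 9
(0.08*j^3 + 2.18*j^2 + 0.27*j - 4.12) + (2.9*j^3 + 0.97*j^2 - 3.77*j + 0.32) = 2.98*j^3 + 3.15*j^2 - 3.5*j - 3.8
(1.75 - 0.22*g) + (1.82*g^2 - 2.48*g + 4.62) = 1.82*g^2 - 2.7*g + 6.37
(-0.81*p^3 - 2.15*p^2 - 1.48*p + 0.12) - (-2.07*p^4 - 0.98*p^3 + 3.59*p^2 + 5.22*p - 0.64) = 2.07*p^4 + 0.17*p^3 - 5.74*p^2 - 6.7*p + 0.76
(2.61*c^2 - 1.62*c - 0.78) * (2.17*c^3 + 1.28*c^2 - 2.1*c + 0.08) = 5.6637*c^5 - 0.1746*c^4 - 9.2472*c^3 + 2.6124*c^2 + 1.5084*c - 0.0624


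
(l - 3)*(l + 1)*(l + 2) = l^3 - 7*l - 6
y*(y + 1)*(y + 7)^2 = y^4 + 15*y^3 + 63*y^2 + 49*y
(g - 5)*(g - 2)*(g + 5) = g^3 - 2*g^2 - 25*g + 50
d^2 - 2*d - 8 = (d - 4)*(d + 2)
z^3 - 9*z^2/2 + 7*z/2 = z*(z - 7/2)*(z - 1)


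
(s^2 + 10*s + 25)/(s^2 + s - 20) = (s + 5)/(s - 4)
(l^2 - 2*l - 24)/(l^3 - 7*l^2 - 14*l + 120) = 1/(l - 5)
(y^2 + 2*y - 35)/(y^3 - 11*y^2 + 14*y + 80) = (y + 7)/(y^2 - 6*y - 16)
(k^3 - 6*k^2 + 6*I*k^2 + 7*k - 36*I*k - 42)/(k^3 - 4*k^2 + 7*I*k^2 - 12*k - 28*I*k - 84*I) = (k - I)/(k + 2)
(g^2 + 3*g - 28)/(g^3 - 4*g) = (g^2 + 3*g - 28)/(g*(g^2 - 4))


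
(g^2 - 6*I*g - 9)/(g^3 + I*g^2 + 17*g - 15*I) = (g - 3*I)/(g^2 + 4*I*g + 5)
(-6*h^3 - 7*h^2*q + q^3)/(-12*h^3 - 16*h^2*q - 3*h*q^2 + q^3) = (-3*h + q)/(-6*h + q)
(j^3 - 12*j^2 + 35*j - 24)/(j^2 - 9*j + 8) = j - 3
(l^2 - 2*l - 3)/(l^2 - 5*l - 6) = (l - 3)/(l - 6)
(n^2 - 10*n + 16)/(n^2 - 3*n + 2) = (n - 8)/(n - 1)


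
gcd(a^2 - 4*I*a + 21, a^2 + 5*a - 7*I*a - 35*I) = a - 7*I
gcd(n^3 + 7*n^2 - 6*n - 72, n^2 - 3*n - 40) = 1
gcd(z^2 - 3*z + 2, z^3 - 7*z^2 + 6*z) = z - 1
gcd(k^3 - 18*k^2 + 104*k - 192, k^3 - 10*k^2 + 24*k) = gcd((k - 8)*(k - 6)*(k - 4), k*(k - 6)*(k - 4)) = k^2 - 10*k + 24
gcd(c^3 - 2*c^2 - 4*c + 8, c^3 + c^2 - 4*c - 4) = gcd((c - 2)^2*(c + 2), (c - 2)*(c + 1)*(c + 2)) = c^2 - 4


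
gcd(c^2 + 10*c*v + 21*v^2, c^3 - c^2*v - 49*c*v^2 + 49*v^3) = c + 7*v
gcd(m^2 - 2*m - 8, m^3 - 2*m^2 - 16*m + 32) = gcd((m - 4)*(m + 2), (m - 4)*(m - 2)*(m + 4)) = m - 4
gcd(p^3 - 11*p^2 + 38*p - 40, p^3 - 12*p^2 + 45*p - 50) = p^2 - 7*p + 10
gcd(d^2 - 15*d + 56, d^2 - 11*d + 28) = d - 7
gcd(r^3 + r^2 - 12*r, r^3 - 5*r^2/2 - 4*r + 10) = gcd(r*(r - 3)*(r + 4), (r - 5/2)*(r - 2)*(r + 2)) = 1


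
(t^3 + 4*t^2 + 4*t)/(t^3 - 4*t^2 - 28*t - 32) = t/(t - 8)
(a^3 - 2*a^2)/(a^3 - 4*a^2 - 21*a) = a*(2 - a)/(-a^2 + 4*a + 21)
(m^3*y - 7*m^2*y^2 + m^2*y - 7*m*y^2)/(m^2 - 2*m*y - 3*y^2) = m*y*(-m^2 + 7*m*y - m + 7*y)/(-m^2 + 2*m*y + 3*y^2)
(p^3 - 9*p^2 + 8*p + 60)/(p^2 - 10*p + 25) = (p^2 - 4*p - 12)/(p - 5)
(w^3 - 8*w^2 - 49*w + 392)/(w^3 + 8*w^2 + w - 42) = (w^2 - 15*w + 56)/(w^2 + w - 6)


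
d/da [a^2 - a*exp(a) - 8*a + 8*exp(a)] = -a*exp(a) + 2*a + 7*exp(a) - 8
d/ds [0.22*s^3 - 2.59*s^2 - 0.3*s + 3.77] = 0.66*s^2 - 5.18*s - 0.3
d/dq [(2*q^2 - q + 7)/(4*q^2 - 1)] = (4*q^2 - 60*q + 1)/(16*q^4 - 8*q^2 + 1)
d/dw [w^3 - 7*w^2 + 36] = w*(3*w - 14)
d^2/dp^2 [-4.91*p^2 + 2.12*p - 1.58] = -9.82000000000000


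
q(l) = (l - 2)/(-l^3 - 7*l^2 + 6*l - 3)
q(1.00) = 0.20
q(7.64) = -0.01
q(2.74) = -0.01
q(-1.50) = 0.14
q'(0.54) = -1.44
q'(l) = (l - 2)*(3*l^2 + 14*l - 6)/(-l^3 - 7*l^2 + 6*l - 3)^2 + 1/(-l^3 - 7*l^2 + 6*l - 3) = (-l^3 - 7*l^2 + 6*l + (l - 2)*(3*l^2 + 14*l - 6) - 3)/(l^3 + 7*l^2 - 6*l + 3)^2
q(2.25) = -0.01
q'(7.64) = 0.00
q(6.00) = -0.00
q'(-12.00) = -0.00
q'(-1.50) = 0.08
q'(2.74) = -0.01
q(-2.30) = 0.10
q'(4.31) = 0.00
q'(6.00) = 0.00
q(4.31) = -0.01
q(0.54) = 0.75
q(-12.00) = -0.02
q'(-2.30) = 0.03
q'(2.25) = -0.02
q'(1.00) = -0.64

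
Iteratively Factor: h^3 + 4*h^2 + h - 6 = (h - 1)*(h^2 + 5*h + 6) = (h - 1)*(h + 3)*(h + 2)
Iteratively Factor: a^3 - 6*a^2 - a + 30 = (a - 5)*(a^2 - a - 6) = (a - 5)*(a - 3)*(a + 2)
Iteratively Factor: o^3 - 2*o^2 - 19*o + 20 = (o - 5)*(o^2 + 3*o - 4) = (o - 5)*(o + 4)*(o - 1)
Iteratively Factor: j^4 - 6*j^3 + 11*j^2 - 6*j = (j - 3)*(j^3 - 3*j^2 + 2*j) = (j - 3)*(j - 2)*(j^2 - j) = j*(j - 3)*(j - 2)*(j - 1)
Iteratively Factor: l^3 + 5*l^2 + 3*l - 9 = (l + 3)*(l^2 + 2*l - 3) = (l - 1)*(l + 3)*(l + 3)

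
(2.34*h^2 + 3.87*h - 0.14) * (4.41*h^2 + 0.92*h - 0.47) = 10.3194*h^4 + 19.2195*h^3 + 1.8432*h^2 - 1.9477*h + 0.0658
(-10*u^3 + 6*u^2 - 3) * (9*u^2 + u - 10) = -90*u^5 + 44*u^4 + 106*u^3 - 87*u^2 - 3*u + 30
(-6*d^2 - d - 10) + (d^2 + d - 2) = -5*d^2 - 12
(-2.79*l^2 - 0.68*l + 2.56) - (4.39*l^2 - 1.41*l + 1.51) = -7.18*l^2 + 0.73*l + 1.05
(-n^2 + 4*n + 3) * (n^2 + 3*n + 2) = -n^4 + n^3 + 13*n^2 + 17*n + 6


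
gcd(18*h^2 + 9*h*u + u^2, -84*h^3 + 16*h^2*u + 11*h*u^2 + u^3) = 6*h + u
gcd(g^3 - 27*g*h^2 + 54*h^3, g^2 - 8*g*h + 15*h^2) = g - 3*h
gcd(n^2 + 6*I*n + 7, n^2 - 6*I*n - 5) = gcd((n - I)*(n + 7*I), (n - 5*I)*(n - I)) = n - I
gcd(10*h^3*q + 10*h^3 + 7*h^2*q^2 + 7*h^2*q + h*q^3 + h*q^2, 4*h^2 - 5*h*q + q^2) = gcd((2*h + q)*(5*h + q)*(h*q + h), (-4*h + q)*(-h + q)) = 1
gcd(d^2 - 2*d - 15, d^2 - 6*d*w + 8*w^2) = 1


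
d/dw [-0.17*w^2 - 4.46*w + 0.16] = -0.34*w - 4.46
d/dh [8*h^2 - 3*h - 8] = 16*h - 3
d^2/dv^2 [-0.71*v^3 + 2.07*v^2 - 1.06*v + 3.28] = 4.14 - 4.26*v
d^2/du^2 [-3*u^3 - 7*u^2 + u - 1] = -18*u - 14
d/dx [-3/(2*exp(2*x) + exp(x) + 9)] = (12*exp(x) + 3)*exp(x)/(2*exp(2*x) + exp(x) + 9)^2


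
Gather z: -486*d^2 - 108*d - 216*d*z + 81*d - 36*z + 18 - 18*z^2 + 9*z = -486*d^2 - 27*d - 18*z^2 + z*(-216*d - 27) + 18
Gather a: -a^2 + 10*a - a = -a^2 + 9*a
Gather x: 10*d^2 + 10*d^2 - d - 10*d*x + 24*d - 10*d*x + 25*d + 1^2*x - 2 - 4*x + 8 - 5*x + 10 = 20*d^2 + 48*d + x*(-20*d - 8) + 16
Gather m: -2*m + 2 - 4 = -2*m - 2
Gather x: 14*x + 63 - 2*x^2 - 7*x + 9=-2*x^2 + 7*x + 72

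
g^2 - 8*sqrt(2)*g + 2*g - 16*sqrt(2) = (g + 2)*(g - 8*sqrt(2))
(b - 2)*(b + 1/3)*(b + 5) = b^3 + 10*b^2/3 - 9*b - 10/3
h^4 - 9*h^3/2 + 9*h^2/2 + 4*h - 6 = (h - 2)^2*(h - 3/2)*(h + 1)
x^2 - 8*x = x*(x - 8)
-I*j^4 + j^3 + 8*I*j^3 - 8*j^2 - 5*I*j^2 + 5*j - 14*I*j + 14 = (j - 7)*(j - 2)*(j + I)*(-I*j - I)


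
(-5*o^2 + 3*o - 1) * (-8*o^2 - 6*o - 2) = 40*o^4 + 6*o^3 + 2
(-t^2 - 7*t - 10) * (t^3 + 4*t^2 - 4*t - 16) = -t^5 - 11*t^4 - 34*t^3 + 4*t^2 + 152*t + 160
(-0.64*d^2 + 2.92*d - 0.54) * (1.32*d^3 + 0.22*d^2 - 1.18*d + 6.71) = -0.8448*d^5 + 3.7136*d^4 + 0.6848*d^3 - 7.8588*d^2 + 20.2304*d - 3.6234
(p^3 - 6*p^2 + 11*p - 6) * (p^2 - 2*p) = p^5 - 8*p^4 + 23*p^3 - 28*p^2 + 12*p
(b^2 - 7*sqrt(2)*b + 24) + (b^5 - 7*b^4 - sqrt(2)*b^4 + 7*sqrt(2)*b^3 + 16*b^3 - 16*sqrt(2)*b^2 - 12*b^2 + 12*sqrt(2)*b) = b^5 - 7*b^4 - sqrt(2)*b^4 + 7*sqrt(2)*b^3 + 16*b^3 - 16*sqrt(2)*b^2 - 11*b^2 + 5*sqrt(2)*b + 24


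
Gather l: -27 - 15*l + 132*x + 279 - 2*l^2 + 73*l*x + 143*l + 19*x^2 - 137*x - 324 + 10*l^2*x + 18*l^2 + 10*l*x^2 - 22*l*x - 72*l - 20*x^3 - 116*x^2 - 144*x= l^2*(10*x + 16) + l*(10*x^2 + 51*x + 56) - 20*x^3 - 97*x^2 - 149*x - 72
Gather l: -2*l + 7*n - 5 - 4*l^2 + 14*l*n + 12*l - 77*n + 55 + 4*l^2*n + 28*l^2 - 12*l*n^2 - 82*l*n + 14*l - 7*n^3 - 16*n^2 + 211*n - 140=l^2*(4*n + 24) + l*(-12*n^2 - 68*n + 24) - 7*n^3 - 16*n^2 + 141*n - 90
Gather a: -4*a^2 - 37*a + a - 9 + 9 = -4*a^2 - 36*a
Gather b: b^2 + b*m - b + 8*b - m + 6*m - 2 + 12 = b^2 + b*(m + 7) + 5*m + 10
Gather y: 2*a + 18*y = 2*a + 18*y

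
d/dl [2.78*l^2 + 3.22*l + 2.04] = 5.56*l + 3.22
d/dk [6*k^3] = 18*k^2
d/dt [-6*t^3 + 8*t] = 8 - 18*t^2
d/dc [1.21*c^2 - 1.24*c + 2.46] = 2.42*c - 1.24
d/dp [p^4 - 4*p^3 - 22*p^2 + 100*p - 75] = 4*p^3 - 12*p^2 - 44*p + 100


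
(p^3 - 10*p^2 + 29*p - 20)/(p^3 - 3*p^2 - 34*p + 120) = (p - 1)/(p + 6)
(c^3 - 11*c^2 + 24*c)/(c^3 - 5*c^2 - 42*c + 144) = c/(c + 6)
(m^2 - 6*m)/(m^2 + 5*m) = (m - 6)/(m + 5)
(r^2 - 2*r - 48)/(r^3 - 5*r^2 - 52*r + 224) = (r + 6)/(r^2 + 3*r - 28)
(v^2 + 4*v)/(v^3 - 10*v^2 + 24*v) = (v + 4)/(v^2 - 10*v + 24)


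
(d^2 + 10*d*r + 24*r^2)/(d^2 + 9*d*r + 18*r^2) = (d + 4*r)/(d + 3*r)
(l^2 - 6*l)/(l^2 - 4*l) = (l - 6)/(l - 4)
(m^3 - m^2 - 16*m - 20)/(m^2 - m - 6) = (m^2 - 3*m - 10)/(m - 3)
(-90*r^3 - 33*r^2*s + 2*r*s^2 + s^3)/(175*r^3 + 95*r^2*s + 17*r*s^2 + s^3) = (-18*r^2 - 3*r*s + s^2)/(35*r^2 + 12*r*s + s^2)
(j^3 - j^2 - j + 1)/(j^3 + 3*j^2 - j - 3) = (j - 1)/(j + 3)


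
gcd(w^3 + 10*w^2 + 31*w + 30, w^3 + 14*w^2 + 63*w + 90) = w^2 + 8*w + 15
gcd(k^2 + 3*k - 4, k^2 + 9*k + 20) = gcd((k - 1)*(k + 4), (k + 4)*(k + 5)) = k + 4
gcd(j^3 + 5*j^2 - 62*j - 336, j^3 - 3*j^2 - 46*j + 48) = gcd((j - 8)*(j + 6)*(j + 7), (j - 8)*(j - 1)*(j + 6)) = j^2 - 2*j - 48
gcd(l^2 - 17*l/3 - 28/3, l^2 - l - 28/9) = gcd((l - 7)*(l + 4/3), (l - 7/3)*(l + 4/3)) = l + 4/3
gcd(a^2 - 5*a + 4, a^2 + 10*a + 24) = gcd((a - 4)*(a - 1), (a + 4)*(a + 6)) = 1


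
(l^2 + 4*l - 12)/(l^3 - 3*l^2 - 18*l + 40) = (l + 6)/(l^2 - l - 20)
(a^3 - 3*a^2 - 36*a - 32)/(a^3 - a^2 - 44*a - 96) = (a + 1)/(a + 3)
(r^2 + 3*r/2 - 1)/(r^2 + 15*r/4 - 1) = 2*(2*r^2 + 3*r - 2)/(4*r^2 + 15*r - 4)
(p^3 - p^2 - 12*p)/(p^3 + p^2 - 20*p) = (p + 3)/(p + 5)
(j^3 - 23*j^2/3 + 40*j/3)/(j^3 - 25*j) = (j - 8/3)/(j + 5)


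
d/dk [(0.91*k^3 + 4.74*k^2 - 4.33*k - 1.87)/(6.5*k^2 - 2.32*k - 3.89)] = (5.915*k^4 - 4.2224*k^3 + 6.52849999999999*k^2 - 12.5672*k + 12.5053)/(42.25*k^4 - 30.16*k^3 - 45.1876*k^2 + 18.0496*k + 15.1321)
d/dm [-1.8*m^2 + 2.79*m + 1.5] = 2.79 - 3.6*m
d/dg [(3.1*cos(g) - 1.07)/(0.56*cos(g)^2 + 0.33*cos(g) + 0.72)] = (1.736*cos(g)^2 - 1.1984*cos(g) - 2.5851)*sin(g)/(0.3136*cos(g)^4 + 0.3696*cos(g)^3 + 0.9153*cos(g)^2 + 0.4752*cos(g) + 0.5184)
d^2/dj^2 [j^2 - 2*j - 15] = 2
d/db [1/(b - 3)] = -1/(b - 3)^2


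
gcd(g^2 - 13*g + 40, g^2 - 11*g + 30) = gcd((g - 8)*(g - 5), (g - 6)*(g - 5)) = g - 5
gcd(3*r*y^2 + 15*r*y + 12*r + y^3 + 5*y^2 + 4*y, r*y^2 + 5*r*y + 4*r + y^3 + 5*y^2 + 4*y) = y^2 + 5*y + 4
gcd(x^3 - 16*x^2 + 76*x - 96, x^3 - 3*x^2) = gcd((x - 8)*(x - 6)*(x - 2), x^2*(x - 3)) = 1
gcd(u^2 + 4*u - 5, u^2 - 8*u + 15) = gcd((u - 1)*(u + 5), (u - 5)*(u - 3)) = 1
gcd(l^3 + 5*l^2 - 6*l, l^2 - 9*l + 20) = 1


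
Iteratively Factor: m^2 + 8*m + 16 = (m + 4)*(m + 4)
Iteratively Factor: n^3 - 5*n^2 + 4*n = (n - 1)*(n^2 - 4*n) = (n - 4)*(n - 1)*(n)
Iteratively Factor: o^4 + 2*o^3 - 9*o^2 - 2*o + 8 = (o + 4)*(o^3 - 2*o^2 - o + 2) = (o - 2)*(o + 4)*(o^2 - 1) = (o - 2)*(o - 1)*(o + 4)*(o + 1)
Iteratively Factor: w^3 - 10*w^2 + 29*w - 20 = (w - 1)*(w^2 - 9*w + 20) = (w - 5)*(w - 1)*(w - 4)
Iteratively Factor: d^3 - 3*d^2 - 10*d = (d)*(d^2 - 3*d - 10) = d*(d - 5)*(d + 2)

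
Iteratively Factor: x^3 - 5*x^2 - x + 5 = (x - 1)*(x^2 - 4*x - 5) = (x - 1)*(x + 1)*(x - 5)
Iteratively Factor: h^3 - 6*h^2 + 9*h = (h)*(h^2 - 6*h + 9) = h*(h - 3)*(h - 3)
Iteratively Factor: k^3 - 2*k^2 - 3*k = (k + 1)*(k^2 - 3*k) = k*(k + 1)*(k - 3)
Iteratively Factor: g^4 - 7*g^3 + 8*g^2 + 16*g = (g + 1)*(g^3 - 8*g^2 + 16*g) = g*(g + 1)*(g^2 - 8*g + 16) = g*(g - 4)*(g + 1)*(g - 4)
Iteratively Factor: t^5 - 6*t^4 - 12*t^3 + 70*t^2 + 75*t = (t - 5)*(t^4 - t^3 - 17*t^2 - 15*t) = (t - 5)*(t + 1)*(t^3 - 2*t^2 - 15*t) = t*(t - 5)*(t + 1)*(t^2 - 2*t - 15) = t*(t - 5)*(t + 1)*(t + 3)*(t - 5)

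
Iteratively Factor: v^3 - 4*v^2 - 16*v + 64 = (v + 4)*(v^2 - 8*v + 16) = (v - 4)*(v + 4)*(v - 4)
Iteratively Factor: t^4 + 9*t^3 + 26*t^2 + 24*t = (t)*(t^3 + 9*t^2 + 26*t + 24) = t*(t + 2)*(t^2 + 7*t + 12) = t*(t + 2)*(t + 4)*(t + 3)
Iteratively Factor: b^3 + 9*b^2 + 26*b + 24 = (b + 2)*(b^2 + 7*b + 12) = (b + 2)*(b + 4)*(b + 3)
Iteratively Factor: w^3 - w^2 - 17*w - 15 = (w - 5)*(w^2 + 4*w + 3) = (w - 5)*(w + 3)*(w + 1)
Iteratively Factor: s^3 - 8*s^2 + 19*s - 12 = (s - 4)*(s^2 - 4*s + 3) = (s - 4)*(s - 3)*(s - 1)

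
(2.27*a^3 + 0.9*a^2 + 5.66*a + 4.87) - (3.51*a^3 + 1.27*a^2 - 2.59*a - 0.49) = -1.24*a^3 - 0.37*a^2 + 8.25*a + 5.36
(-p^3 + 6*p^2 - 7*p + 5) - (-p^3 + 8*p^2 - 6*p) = -2*p^2 - p + 5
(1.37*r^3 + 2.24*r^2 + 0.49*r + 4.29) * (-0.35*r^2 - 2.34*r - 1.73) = -0.4795*r^5 - 3.9898*r^4 - 7.7832*r^3 - 6.5233*r^2 - 10.8863*r - 7.4217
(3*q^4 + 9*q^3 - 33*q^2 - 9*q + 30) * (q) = 3*q^5 + 9*q^4 - 33*q^3 - 9*q^2 + 30*q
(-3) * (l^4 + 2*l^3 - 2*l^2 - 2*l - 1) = -3*l^4 - 6*l^3 + 6*l^2 + 6*l + 3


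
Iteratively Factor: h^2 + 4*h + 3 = (h + 1)*(h + 3)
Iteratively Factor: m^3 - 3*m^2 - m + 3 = (m - 3)*(m^2 - 1) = (m - 3)*(m + 1)*(m - 1)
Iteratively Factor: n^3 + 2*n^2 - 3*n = (n + 3)*(n^2 - n) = n*(n + 3)*(n - 1)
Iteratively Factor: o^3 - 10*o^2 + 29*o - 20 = (o - 5)*(o^2 - 5*o + 4) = (o - 5)*(o - 4)*(o - 1)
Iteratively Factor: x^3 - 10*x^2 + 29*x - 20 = (x - 4)*(x^2 - 6*x + 5) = (x - 5)*(x - 4)*(x - 1)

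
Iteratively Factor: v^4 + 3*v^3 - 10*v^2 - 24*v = (v + 2)*(v^3 + v^2 - 12*v) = (v - 3)*(v + 2)*(v^2 + 4*v) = v*(v - 3)*(v + 2)*(v + 4)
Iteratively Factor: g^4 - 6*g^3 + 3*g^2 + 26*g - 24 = (g - 4)*(g^3 - 2*g^2 - 5*g + 6) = (g - 4)*(g - 3)*(g^2 + g - 2) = (g - 4)*(g - 3)*(g - 1)*(g + 2)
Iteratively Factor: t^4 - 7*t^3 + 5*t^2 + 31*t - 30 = (t + 2)*(t^3 - 9*t^2 + 23*t - 15) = (t - 1)*(t + 2)*(t^2 - 8*t + 15) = (t - 5)*(t - 1)*(t + 2)*(t - 3)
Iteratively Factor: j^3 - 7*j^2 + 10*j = (j - 5)*(j^2 - 2*j) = (j - 5)*(j - 2)*(j)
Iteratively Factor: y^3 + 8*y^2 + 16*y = (y)*(y^2 + 8*y + 16) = y*(y + 4)*(y + 4)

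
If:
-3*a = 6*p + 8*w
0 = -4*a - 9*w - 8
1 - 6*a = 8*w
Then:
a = 73/22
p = 197/132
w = -26/11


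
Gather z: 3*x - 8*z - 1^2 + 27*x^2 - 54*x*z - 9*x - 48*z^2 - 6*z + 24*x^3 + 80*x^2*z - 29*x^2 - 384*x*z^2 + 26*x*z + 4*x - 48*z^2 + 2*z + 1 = 24*x^3 - 2*x^2 - 2*x + z^2*(-384*x - 96) + z*(80*x^2 - 28*x - 12)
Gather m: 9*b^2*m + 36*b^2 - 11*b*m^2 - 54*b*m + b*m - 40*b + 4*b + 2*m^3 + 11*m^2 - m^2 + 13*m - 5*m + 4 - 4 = 36*b^2 - 36*b + 2*m^3 + m^2*(10 - 11*b) + m*(9*b^2 - 53*b + 8)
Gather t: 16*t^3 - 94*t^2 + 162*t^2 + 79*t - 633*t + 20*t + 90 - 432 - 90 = 16*t^3 + 68*t^2 - 534*t - 432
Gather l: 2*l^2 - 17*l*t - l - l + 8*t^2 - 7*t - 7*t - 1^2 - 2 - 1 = 2*l^2 + l*(-17*t - 2) + 8*t^2 - 14*t - 4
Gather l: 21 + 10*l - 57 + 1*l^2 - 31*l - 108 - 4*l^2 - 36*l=-3*l^2 - 57*l - 144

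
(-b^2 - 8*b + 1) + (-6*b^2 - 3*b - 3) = -7*b^2 - 11*b - 2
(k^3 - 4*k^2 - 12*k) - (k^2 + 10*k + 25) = k^3 - 5*k^2 - 22*k - 25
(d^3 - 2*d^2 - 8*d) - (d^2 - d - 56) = d^3 - 3*d^2 - 7*d + 56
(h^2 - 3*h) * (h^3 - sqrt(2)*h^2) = h^5 - 3*h^4 - sqrt(2)*h^4 + 3*sqrt(2)*h^3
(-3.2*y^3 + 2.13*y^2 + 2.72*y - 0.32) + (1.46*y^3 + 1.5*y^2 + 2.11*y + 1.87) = -1.74*y^3 + 3.63*y^2 + 4.83*y + 1.55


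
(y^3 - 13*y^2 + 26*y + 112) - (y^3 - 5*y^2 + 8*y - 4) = -8*y^2 + 18*y + 116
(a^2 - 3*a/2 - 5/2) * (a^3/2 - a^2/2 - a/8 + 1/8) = a^5/2 - 5*a^4/4 - 5*a^3/8 + 25*a^2/16 + a/8 - 5/16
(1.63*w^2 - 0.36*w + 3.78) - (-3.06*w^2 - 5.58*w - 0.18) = 4.69*w^2 + 5.22*w + 3.96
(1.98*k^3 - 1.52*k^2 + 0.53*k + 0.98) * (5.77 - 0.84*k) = -1.6632*k^4 + 12.7014*k^3 - 9.2156*k^2 + 2.2349*k + 5.6546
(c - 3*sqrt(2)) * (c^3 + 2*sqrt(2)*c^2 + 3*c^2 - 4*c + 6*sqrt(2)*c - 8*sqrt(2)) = c^4 - sqrt(2)*c^3 + 3*c^3 - 16*c^2 - 3*sqrt(2)*c^2 - 36*c + 4*sqrt(2)*c + 48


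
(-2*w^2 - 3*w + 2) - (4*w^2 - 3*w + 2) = -6*w^2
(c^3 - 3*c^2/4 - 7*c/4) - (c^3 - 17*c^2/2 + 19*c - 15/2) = 31*c^2/4 - 83*c/4 + 15/2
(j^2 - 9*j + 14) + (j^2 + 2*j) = 2*j^2 - 7*j + 14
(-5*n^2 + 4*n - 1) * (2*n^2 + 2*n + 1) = -10*n^4 - 2*n^3 + n^2 + 2*n - 1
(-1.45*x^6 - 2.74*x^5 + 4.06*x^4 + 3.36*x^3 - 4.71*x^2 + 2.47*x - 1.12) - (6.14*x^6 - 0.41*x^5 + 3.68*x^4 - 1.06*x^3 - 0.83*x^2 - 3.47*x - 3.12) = -7.59*x^6 - 2.33*x^5 + 0.379999999999999*x^4 + 4.42*x^3 - 3.88*x^2 + 5.94*x + 2.0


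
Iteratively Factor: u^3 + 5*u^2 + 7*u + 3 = (u + 1)*(u^2 + 4*u + 3) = (u + 1)^2*(u + 3)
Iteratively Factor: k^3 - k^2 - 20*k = (k + 4)*(k^2 - 5*k) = k*(k + 4)*(k - 5)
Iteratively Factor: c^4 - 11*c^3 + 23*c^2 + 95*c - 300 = (c - 5)*(c^3 - 6*c^2 - 7*c + 60) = (c - 5)^2*(c^2 - c - 12) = (c - 5)^2*(c + 3)*(c - 4)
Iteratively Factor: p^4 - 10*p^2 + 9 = (p + 3)*(p^3 - 3*p^2 - p + 3) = (p - 1)*(p + 3)*(p^2 - 2*p - 3) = (p - 1)*(p + 1)*(p + 3)*(p - 3)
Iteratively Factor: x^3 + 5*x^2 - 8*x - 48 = (x - 3)*(x^2 + 8*x + 16) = (x - 3)*(x + 4)*(x + 4)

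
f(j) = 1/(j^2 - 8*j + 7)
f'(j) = (8 - 2*j)/(j^2 - 8*j + 7)^2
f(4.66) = -0.12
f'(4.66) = -0.02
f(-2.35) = 0.03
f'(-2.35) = 0.01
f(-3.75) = 0.02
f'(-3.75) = 0.01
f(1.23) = -0.75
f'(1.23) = 3.15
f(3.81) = -0.11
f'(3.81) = 0.00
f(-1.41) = 0.05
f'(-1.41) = 0.03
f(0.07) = 0.16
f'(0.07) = 0.19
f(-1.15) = 0.06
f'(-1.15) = 0.03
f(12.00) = 0.02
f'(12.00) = -0.00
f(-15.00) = 0.00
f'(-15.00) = 0.00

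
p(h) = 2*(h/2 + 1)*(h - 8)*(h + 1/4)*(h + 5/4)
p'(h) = 2*(h/2 + 1)*(h - 8)*(h + 1/4) + 2*(h/2 + 1)*(h - 8)*(h + 5/4) + 2*(h/2 + 1)*(h + 1/4)*(h + 5/4) + (h - 8)*(h + 1/4)*(h + 5/4)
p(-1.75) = -1.83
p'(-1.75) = -2.25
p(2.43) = -243.36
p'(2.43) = -168.18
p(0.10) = -7.84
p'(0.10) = -30.94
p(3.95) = -526.29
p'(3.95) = -185.02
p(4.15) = -562.58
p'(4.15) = -177.39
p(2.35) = -230.05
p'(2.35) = -164.55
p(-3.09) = 63.17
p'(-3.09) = -120.22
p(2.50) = -255.23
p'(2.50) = -171.19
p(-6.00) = 1529.50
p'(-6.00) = -1079.62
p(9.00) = 1042.94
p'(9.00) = 1352.25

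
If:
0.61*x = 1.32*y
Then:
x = 2.16393442622951*y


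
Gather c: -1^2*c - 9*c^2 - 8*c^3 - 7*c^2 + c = -8*c^3 - 16*c^2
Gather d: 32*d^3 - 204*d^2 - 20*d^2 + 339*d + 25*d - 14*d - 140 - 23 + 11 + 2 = 32*d^3 - 224*d^2 + 350*d - 150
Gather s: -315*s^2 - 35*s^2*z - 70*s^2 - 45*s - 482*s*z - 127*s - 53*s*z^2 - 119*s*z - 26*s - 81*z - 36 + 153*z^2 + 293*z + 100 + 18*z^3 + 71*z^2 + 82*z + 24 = s^2*(-35*z - 385) + s*(-53*z^2 - 601*z - 198) + 18*z^3 + 224*z^2 + 294*z + 88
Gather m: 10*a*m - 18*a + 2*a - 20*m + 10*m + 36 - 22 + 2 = -16*a + m*(10*a - 10) + 16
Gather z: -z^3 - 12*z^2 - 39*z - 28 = -z^3 - 12*z^2 - 39*z - 28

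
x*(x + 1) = x^2 + x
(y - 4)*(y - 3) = y^2 - 7*y + 12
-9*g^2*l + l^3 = l*(-3*g + l)*(3*g + l)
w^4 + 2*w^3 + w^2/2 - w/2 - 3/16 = (w - 1/2)*(w + 1/2)^2*(w + 3/2)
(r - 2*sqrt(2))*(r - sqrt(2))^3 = r^4 - 5*sqrt(2)*r^3 + 18*r^2 - 14*sqrt(2)*r + 8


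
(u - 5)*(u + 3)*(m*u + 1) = m*u^3 - 2*m*u^2 - 15*m*u + u^2 - 2*u - 15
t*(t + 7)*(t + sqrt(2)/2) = t^3 + sqrt(2)*t^2/2 + 7*t^2 + 7*sqrt(2)*t/2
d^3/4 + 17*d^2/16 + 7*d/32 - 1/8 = (d/4 + 1)*(d - 1/4)*(d + 1/2)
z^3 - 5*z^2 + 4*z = z*(z - 4)*(z - 1)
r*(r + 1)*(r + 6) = r^3 + 7*r^2 + 6*r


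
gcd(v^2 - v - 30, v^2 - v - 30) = v^2 - v - 30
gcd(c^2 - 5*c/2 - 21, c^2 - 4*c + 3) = 1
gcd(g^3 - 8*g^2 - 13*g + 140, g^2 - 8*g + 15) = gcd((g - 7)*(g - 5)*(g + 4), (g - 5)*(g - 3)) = g - 5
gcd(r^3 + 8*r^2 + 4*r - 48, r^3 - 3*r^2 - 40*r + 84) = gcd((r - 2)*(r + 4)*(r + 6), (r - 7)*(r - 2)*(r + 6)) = r^2 + 4*r - 12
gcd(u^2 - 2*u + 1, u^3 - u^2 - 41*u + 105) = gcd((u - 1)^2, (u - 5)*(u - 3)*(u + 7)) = 1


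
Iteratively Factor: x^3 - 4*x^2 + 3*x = (x - 3)*(x^2 - x) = x*(x - 3)*(x - 1)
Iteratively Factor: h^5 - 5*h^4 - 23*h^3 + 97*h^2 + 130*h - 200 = (h - 1)*(h^4 - 4*h^3 - 27*h^2 + 70*h + 200) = (h - 1)*(h + 4)*(h^3 - 8*h^2 + 5*h + 50) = (h - 5)*(h - 1)*(h + 4)*(h^2 - 3*h - 10) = (h - 5)*(h - 1)*(h + 2)*(h + 4)*(h - 5)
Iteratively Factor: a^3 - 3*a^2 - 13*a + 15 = (a + 3)*(a^2 - 6*a + 5) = (a - 5)*(a + 3)*(a - 1)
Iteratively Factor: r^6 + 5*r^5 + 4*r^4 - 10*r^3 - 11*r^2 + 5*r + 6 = (r + 1)*(r^5 + 4*r^4 - 10*r^2 - r + 6) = (r + 1)*(r + 2)*(r^4 + 2*r^3 - 4*r^2 - 2*r + 3) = (r + 1)^2*(r + 2)*(r^3 + r^2 - 5*r + 3) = (r + 1)^2*(r + 2)*(r + 3)*(r^2 - 2*r + 1) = (r - 1)*(r + 1)^2*(r + 2)*(r + 3)*(r - 1)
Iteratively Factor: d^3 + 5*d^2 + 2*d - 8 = (d - 1)*(d^2 + 6*d + 8) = (d - 1)*(d + 2)*(d + 4)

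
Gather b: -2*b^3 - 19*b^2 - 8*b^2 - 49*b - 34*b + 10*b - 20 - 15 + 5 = -2*b^3 - 27*b^2 - 73*b - 30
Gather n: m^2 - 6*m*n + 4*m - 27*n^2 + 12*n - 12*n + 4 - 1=m^2 - 6*m*n + 4*m - 27*n^2 + 3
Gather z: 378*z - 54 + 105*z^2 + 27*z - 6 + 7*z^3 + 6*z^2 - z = 7*z^3 + 111*z^2 + 404*z - 60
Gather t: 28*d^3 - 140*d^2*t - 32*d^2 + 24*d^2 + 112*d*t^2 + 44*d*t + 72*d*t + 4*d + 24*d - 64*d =28*d^3 - 8*d^2 + 112*d*t^2 - 36*d + t*(-140*d^2 + 116*d)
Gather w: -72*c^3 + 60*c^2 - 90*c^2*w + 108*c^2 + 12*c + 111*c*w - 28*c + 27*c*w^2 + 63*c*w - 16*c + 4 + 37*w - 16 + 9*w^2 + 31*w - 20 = -72*c^3 + 168*c^2 - 32*c + w^2*(27*c + 9) + w*(-90*c^2 + 174*c + 68) - 32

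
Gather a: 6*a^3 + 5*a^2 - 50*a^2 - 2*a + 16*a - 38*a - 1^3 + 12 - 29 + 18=6*a^3 - 45*a^2 - 24*a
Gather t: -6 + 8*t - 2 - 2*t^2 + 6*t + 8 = -2*t^2 + 14*t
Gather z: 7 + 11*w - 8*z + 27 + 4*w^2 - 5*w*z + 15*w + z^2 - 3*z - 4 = 4*w^2 + 26*w + z^2 + z*(-5*w - 11) + 30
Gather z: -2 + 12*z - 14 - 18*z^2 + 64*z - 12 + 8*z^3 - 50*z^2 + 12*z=8*z^3 - 68*z^2 + 88*z - 28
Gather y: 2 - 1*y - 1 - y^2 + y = 1 - y^2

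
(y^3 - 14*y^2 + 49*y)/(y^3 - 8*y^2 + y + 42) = y*(y - 7)/(y^2 - y - 6)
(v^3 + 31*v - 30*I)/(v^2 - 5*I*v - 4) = (v^2 + I*v + 30)/(v - 4*I)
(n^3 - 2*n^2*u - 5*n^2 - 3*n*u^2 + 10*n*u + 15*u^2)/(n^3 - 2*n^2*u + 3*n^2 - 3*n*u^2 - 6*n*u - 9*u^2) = (n - 5)/(n + 3)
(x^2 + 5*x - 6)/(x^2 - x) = (x + 6)/x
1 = 1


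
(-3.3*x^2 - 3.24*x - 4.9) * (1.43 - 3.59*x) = 11.847*x^3 + 6.9126*x^2 + 12.9578*x - 7.007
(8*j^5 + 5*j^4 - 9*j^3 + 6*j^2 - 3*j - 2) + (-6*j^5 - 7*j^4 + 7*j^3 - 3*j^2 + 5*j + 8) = 2*j^5 - 2*j^4 - 2*j^3 + 3*j^2 + 2*j + 6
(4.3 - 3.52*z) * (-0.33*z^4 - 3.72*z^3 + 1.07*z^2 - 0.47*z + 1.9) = 1.1616*z^5 + 11.6754*z^4 - 19.7624*z^3 + 6.2554*z^2 - 8.709*z + 8.17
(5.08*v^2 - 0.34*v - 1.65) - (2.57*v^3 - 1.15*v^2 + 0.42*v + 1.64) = -2.57*v^3 + 6.23*v^2 - 0.76*v - 3.29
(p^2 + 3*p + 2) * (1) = p^2 + 3*p + 2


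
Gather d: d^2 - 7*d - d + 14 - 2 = d^2 - 8*d + 12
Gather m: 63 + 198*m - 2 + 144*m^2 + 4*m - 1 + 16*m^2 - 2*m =160*m^2 + 200*m + 60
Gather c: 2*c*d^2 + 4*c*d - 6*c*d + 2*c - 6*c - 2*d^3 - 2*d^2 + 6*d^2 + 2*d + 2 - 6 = c*(2*d^2 - 2*d - 4) - 2*d^3 + 4*d^2 + 2*d - 4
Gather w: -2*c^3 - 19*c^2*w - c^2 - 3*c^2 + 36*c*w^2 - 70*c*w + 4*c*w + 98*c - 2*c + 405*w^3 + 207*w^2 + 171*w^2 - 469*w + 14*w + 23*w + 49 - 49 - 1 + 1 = -2*c^3 - 4*c^2 + 96*c + 405*w^3 + w^2*(36*c + 378) + w*(-19*c^2 - 66*c - 432)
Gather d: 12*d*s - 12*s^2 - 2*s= 12*d*s - 12*s^2 - 2*s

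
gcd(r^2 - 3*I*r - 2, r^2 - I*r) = r - I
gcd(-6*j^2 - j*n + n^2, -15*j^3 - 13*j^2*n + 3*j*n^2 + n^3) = 3*j - n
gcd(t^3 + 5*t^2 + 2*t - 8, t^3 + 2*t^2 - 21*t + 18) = t - 1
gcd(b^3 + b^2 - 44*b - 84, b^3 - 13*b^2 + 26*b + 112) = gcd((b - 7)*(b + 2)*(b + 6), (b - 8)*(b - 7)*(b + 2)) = b^2 - 5*b - 14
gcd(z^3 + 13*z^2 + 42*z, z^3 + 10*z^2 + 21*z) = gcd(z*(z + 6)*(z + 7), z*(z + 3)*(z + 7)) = z^2 + 7*z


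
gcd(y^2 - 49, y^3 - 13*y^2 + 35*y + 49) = y - 7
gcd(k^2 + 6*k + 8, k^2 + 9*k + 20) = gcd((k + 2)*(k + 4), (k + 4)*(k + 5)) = k + 4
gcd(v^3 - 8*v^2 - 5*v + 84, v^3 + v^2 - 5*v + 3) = v + 3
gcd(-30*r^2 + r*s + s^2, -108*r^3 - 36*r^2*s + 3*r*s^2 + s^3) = 6*r + s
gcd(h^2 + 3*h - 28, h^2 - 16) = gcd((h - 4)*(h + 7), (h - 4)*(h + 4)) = h - 4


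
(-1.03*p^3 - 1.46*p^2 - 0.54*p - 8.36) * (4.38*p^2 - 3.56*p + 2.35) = -4.5114*p^5 - 2.728*p^4 + 0.411899999999999*p^3 - 38.1254*p^2 + 28.4926*p - 19.646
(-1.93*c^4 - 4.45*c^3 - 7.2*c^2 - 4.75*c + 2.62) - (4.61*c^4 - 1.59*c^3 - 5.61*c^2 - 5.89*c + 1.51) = -6.54*c^4 - 2.86*c^3 - 1.59*c^2 + 1.14*c + 1.11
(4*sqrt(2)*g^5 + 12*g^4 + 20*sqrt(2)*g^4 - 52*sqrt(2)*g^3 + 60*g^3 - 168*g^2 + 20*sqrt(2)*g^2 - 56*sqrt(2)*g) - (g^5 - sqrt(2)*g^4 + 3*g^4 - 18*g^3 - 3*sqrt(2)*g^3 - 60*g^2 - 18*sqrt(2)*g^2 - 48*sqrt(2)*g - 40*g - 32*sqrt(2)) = -g^5 + 4*sqrt(2)*g^5 + 9*g^4 + 21*sqrt(2)*g^4 - 49*sqrt(2)*g^3 + 78*g^3 - 108*g^2 + 38*sqrt(2)*g^2 - 8*sqrt(2)*g + 40*g + 32*sqrt(2)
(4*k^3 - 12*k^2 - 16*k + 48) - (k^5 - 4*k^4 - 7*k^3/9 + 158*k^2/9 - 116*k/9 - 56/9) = -k^5 + 4*k^4 + 43*k^3/9 - 266*k^2/9 - 28*k/9 + 488/9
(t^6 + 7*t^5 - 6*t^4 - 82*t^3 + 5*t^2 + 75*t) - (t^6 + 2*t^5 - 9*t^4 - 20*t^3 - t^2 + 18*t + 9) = 5*t^5 + 3*t^4 - 62*t^3 + 6*t^2 + 57*t - 9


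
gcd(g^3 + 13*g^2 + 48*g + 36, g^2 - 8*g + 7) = 1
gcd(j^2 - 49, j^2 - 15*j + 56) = j - 7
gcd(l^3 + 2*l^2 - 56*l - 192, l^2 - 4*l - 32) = l^2 - 4*l - 32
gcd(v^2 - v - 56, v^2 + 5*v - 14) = v + 7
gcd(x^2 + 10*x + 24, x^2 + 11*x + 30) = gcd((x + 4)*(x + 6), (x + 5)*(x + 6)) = x + 6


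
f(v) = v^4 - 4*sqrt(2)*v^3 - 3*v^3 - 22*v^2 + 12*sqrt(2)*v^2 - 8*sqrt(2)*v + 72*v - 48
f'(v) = 4*v^3 - 12*sqrt(2)*v^2 - 9*v^2 - 44*v + 24*sqrt(2)*v - 8*sqrt(2) + 72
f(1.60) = 7.32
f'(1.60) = -5.51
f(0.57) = -16.54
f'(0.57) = 47.26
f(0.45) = -22.46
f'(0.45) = 51.27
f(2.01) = -0.32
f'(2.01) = -31.97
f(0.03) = -46.18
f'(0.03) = 60.36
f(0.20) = -36.13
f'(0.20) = 57.67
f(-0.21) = -60.88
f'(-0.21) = 61.62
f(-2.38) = -72.13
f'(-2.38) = -116.41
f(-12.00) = 34194.57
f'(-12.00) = -10470.37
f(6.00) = -438.82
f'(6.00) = -70.61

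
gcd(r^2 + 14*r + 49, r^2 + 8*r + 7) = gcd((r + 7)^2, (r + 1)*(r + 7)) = r + 7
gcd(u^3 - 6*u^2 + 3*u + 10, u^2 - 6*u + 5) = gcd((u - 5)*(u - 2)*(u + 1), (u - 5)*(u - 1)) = u - 5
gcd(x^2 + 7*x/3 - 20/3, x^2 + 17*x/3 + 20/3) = x + 4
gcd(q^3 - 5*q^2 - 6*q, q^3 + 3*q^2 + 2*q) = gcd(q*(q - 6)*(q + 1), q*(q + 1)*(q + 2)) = q^2 + q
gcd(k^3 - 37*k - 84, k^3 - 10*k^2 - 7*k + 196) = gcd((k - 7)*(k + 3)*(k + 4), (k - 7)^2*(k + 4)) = k^2 - 3*k - 28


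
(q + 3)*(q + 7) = q^2 + 10*q + 21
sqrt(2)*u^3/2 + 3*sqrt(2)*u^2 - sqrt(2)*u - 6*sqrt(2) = (u + 6)*(u - sqrt(2))*(sqrt(2)*u/2 + 1)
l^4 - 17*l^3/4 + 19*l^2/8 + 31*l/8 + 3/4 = (l - 3)*(l - 2)*(l + 1/4)*(l + 1/2)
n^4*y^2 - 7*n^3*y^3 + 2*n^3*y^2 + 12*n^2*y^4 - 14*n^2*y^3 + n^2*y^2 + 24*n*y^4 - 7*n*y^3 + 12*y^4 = (n - 4*y)*(n - 3*y)*(n*y + y)^2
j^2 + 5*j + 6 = (j + 2)*(j + 3)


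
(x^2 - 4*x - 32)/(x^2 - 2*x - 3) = (-x^2 + 4*x + 32)/(-x^2 + 2*x + 3)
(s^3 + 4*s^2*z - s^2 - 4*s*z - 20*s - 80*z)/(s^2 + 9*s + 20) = (s^2 + 4*s*z - 5*s - 20*z)/(s + 5)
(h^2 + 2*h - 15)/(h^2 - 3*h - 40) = (h - 3)/(h - 8)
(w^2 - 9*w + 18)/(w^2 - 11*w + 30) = (w - 3)/(w - 5)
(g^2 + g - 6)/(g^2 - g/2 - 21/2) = 2*(g - 2)/(2*g - 7)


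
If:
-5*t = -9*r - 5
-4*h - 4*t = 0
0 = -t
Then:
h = 0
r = -5/9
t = 0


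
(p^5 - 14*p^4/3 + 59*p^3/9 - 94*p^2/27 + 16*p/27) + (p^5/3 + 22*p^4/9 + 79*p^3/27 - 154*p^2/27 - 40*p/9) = 4*p^5/3 - 20*p^4/9 + 256*p^3/27 - 248*p^2/27 - 104*p/27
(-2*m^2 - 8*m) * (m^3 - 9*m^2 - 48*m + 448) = -2*m^5 + 10*m^4 + 168*m^3 - 512*m^2 - 3584*m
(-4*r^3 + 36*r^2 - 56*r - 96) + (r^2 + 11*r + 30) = -4*r^3 + 37*r^2 - 45*r - 66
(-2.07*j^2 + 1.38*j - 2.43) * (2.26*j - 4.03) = -4.6782*j^3 + 11.4609*j^2 - 11.0532*j + 9.7929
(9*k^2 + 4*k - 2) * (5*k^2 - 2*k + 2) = 45*k^4 + 2*k^3 + 12*k - 4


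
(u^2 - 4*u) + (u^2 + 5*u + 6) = 2*u^2 + u + 6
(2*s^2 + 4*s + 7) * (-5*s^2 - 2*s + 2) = -10*s^4 - 24*s^3 - 39*s^2 - 6*s + 14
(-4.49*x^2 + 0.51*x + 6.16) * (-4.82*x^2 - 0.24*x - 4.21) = 21.6418*x^4 - 1.3806*x^3 - 10.9107*x^2 - 3.6255*x - 25.9336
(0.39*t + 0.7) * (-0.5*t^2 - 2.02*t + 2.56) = -0.195*t^3 - 1.1378*t^2 - 0.4156*t + 1.792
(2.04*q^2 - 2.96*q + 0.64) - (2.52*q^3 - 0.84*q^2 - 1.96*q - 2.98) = -2.52*q^3 + 2.88*q^2 - 1.0*q + 3.62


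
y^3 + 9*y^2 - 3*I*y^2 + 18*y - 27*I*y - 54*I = (y + 3)*(y + 6)*(y - 3*I)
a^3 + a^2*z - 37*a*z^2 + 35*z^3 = (a - 5*z)*(a - z)*(a + 7*z)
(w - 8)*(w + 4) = w^2 - 4*w - 32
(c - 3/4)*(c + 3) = c^2 + 9*c/4 - 9/4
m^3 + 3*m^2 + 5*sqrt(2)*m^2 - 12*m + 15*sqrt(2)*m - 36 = (m + 3)*(m - sqrt(2))*(m + 6*sqrt(2))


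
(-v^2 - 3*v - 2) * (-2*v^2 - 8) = 2*v^4 + 6*v^3 + 12*v^2 + 24*v + 16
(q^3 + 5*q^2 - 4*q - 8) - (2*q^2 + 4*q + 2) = q^3 + 3*q^2 - 8*q - 10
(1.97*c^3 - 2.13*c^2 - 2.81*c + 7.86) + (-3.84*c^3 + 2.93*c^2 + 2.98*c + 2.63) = -1.87*c^3 + 0.8*c^2 + 0.17*c + 10.49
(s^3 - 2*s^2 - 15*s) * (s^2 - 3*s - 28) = s^5 - 5*s^4 - 37*s^3 + 101*s^2 + 420*s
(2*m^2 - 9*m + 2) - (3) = 2*m^2 - 9*m - 1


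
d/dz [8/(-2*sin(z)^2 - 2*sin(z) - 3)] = 16*(sin(2*z) + cos(z))/(2*sin(z) - cos(2*z) + 4)^2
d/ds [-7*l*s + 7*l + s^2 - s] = -7*l + 2*s - 1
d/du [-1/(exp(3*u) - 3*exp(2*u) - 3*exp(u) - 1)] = 3*(exp(2*u) - 2*exp(u) - 1)*exp(u)/(-exp(3*u) + 3*exp(2*u) + 3*exp(u) + 1)^2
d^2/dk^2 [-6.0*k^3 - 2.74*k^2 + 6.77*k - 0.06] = -36.0*k - 5.48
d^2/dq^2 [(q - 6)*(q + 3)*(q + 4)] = 6*q + 2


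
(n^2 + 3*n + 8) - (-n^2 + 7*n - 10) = 2*n^2 - 4*n + 18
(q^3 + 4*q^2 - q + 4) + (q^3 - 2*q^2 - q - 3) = 2*q^3 + 2*q^2 - 2*q + 1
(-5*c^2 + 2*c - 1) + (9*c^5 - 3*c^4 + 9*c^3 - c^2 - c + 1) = 9*c^5 - 3*c^4 + 9*c^3 - 6*c^2 + c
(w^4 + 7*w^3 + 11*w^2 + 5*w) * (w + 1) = w^5 + 8*w^4 + 18*w^3 + 16*w^2 + 5*w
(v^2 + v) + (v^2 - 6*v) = 2*v^2 - 5*v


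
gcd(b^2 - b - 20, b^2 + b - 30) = b - 5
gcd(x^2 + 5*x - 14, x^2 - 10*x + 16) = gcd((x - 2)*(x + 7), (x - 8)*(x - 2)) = x - 2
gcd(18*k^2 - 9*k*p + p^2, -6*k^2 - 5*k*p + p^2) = -6*k + p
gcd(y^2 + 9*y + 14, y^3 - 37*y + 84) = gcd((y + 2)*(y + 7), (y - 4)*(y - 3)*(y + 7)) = y + 7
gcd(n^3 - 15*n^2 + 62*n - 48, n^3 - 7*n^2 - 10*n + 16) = n^2 - 9*n + 8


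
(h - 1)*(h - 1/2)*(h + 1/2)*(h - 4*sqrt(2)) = h^4 - 4*sqrt(2)*h^3 - h^3 - h^2/4 + 4*sqrt(2)*h^2 + h/4 + sqrt(2)*h - sqrt(2)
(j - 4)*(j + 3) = j^2 - j - 12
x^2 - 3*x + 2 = (x - 2)*(x - 1)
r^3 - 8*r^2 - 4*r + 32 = (r - 8)*(r - 2)*(r + 2)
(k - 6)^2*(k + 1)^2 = k^4 - 10*k^3 + 13*k^2 + 60*k + 36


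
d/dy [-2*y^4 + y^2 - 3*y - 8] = -8*y^3 + 2*y - 3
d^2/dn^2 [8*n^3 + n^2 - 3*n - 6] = 48*n + 2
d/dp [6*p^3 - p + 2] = 18*p^2 - 1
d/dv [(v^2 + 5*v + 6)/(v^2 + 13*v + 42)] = 4*(2*v^2 + 18*v + 33)/(v^4 + 26*v^3 + 253*v^2 + 1092*v + 1764)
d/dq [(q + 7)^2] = 2*q + 14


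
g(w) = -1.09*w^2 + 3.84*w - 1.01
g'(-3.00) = 10.38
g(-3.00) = -22.34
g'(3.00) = -2.70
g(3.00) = 0.70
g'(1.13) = 1.38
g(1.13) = 1.94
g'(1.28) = 1.05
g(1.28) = 2.12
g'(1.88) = -0.26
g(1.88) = 2.36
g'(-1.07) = 6.17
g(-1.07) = -6.37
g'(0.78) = 2.14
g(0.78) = 1.32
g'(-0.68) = 5.32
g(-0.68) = -4.13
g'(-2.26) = 8.77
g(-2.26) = -15.26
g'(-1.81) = 7.79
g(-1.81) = -11.53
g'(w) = 3.84 - 2.18*w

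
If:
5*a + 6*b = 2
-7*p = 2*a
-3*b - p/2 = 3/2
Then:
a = 35/37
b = -101/222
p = -10/37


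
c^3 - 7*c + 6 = (c - 2)*(c - 1)*(c + 3)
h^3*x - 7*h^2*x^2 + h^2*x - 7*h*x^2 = h*(h - 7*x)*(h*x + x)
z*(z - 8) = z^2 - 8*z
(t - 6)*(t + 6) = t^2 - 36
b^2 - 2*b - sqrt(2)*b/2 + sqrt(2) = (b - 2)*(b - sqrt(2)/2)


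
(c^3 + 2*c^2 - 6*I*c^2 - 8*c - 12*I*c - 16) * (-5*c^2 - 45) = -5*c^5 - 10*c^4 + 30*I*c^4 - 5*c^3 + 60*I*c^3 - 10*c^2 + 270*I*c^2 + 360*c + 540*I*c + 720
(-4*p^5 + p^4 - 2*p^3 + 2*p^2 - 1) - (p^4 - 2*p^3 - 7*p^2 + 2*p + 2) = -4*p^5 + 9*p^2 - 2*p - 3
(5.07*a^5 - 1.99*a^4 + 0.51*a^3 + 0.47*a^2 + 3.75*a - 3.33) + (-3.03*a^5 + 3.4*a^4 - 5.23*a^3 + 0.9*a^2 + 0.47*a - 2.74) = 2.04*a^5 + 1.41*a^4 - 4.72*a^3 + 1.37*a^2 + 4.22*a - 6.07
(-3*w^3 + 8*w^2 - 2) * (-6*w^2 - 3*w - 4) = 18*w^5 - 39*w^4 - 12*w^3 - 20*w^2 + 6*w + 8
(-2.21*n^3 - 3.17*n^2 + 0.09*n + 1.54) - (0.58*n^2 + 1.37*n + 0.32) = -2.21*n^3 - 3.75*n^2 - 1.28*n + 1.22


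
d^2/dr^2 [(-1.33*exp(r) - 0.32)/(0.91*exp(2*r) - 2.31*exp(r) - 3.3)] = (-1.101373*exp(4*r) - 3.855761*exp(3*r) - 21.945924*exp(2*r) + 4.587198*exp(r) - 12.04434)*exp(r)/(0.753571*exp(6*r) - 5.738733*exp(5*r) + 6.369363*exp(4*r) + 29.295189*exp(3*r) - 23.09769*exp(2*r) - 75.4677*exp(r) - 35.937)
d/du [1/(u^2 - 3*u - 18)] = (3 - 2*u)/(-u^2 + 3*u + 18)^2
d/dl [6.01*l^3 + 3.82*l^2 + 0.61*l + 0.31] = 18.03*l^2 + 7.64*l + 0.61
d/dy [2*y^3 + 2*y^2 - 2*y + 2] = 6*y^2 + 4*y - 2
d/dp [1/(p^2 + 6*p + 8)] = 2*(-p - 3)/(p^2 + 6*p + 8)^2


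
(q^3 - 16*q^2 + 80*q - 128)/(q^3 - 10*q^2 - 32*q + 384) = (q^2 - 8*q + 16)/(q^2 - 2*q - 48)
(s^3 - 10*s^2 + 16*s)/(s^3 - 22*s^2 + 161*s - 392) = s*(s - 2)/(s^2 - 14*s + 49)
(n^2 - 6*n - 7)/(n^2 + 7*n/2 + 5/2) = 2*(n - 7)/(2*n + 5)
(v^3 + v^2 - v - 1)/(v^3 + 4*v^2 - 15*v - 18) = (v^2 - 1)/(v^2 + 3*v - 18)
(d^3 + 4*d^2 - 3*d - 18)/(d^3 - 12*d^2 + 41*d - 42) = (d^2 + 6*d + 9)/(d^2 - 10*d + 21)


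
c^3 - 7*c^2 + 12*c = c*(c - 4)*(c - 3)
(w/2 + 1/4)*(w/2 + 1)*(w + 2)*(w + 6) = w^4/4 + 21*w^3/8 + 33*w^2/4 + 19*w/2 + 3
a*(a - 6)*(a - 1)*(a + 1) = a^4 - 6*a^3 - a^2 + 6*a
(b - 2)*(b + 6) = b^2 + 4*b - 12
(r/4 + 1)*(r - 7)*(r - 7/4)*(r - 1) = r^4/4 - 23*r^3/16 - 9*r^2/2 + 287*r/16 - 49/4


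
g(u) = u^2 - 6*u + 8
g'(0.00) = -6.00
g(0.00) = 8.00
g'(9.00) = 12.00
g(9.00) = 35.00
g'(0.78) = -4.44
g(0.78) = 3.93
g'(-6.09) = -18.18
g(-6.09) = 81.63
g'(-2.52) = -11.04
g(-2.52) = 29.47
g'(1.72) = -2.56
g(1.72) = 0.64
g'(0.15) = -5.70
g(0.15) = 7.12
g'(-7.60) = -21.20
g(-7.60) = 111.36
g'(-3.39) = -12.78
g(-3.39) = 39.83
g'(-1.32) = -8.64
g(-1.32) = 17.66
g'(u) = 2*u - 6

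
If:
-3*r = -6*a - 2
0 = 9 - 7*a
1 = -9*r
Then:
No Solution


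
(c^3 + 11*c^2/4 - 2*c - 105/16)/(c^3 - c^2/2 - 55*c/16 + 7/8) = (4*c^2 + 4*c - 15)/(4*c^2 - 9*c + 2)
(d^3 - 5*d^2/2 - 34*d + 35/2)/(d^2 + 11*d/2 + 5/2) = (2*d^2 - 15*d + 7)/(2*d + 1)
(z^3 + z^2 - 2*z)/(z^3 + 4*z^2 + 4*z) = (z - 1)/(z + 2)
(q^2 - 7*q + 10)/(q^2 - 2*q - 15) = (q - 2)/(q + 3)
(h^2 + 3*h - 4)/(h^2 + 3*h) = (h^2 + 3*h - 4)/(h*(h + 3))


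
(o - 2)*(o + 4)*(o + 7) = o^3 + 9*o^2 + 6*o - 56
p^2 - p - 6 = (p - 3)*(p + 2)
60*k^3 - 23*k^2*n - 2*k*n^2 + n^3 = (-4*k + n)*(-3*k + n)*(5*k + n)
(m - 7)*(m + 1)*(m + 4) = m^3 - 2*m^2 - 31*m - 28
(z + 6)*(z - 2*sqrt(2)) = z^2 - 2*sqrt(2)*z + 6*z - 12*sqrt(2)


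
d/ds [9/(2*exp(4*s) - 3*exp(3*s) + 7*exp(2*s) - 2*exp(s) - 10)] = (-72*exp(3*s) + 81*exp(2*s) - 126*exp(s) + 18)*exp(s)/(-2*exp(4*s) + 3*exp(3*s) - 7*exp(2*s) + 2*exp(s) + 10)^2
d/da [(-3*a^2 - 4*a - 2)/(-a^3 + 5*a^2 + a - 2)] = (-3*a^4 - 8*a^3 + 11*a^2 + 32*a + 10)/(a^6 - 10*a^5 + 23*a^4 + 14*a^3 - 19*a^2 - 4*a + 4)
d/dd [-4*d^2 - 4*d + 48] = -8*d - 4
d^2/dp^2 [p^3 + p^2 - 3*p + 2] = 6*p + 2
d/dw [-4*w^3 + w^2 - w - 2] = -12*w^2 + 2*w - 1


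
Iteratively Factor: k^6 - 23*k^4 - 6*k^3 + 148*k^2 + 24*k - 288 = (k - 2)*(k^5 + 2*k^4 - 19*k^3 - 44*k^2 + 60*k + 144) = (k - 2)*(k + 2)*(k^4 - 19*k^2 - 6*k + 72) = (k - 4)*(k - 2)*(k + 2)*(k^3 + 4*k^2 - 3*k - 18) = (k - 4)*(k - 2)*(k + 2)*(k + 3)*(k^2 + k - 6) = (k - 4)*(k - 2)*(k + 2)*(k + 3)^2*(k - 2)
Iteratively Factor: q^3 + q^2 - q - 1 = (q + 1)*(q^2 - 1) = (q + 1)^2*(q - 1)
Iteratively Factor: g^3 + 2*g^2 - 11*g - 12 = (g + 1)*(g^2 + g - 12) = (g + 1)*(g + 4)*(g - 3)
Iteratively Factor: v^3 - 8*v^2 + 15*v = (v - 3)*(v^2 - 5*v) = (v - 5)*(v - 3)*(v)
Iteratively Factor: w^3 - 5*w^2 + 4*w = (w - 4)*(w^2 - w) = w*(w - 4)*(w - 1)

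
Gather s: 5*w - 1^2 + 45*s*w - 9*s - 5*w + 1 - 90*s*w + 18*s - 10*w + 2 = s*(9 - 45*w) - 10*w + 2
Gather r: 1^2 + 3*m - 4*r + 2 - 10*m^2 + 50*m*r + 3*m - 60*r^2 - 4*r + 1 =-10*m^2 + 6*m - 60*r^2 + r*(50*m - 8) + 4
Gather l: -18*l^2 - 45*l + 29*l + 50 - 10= -18*l^2 - 16*l + 40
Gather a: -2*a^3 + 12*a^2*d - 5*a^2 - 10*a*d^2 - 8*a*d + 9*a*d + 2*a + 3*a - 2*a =-2*a^3 + a^2*(12*d - 5) + a*(-10*d^2 + d + 3)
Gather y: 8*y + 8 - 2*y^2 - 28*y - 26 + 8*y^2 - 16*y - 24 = 6*y^2 - 36*y - 42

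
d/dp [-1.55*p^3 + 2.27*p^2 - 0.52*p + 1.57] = -4.65*p^2 + 4.54*p - 0.52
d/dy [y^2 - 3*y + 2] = 2*y - 3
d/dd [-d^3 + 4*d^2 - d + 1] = -3*d^2 + 8*d - 1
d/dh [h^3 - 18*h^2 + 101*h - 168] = 3*h^2 - 36*h + 101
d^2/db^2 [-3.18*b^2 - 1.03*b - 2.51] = -6.36000000000000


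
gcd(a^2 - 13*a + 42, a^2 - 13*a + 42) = a^2 - 13*a + 42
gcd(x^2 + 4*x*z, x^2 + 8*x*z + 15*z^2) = 1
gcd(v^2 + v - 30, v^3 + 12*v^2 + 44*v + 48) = v + 6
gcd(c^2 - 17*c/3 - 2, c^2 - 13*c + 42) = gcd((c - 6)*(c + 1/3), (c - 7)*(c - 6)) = c - 6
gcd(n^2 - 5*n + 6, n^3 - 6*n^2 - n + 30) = n - 3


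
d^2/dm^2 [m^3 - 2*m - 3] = 6*m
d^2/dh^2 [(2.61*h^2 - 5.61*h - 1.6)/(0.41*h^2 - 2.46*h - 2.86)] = (-4.44089209850063e-16*h^4 + 3.37880999999999*h^3 + 16.749156*h^2 - 29.787156*h + 98.519504)/(0.068921*h^6 - 1.240578*h^5 + 6.00117*h^4 + 2.42064*h^3 - 41.86182*h^2 - 60.365448*h - 23.393656)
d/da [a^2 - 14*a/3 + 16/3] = 2*a - 14/3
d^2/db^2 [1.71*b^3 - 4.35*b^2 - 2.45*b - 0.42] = 10.26*b - 8.7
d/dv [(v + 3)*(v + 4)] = 2*v + 7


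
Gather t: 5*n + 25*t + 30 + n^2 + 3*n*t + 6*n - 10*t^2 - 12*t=n^2 + 11*n - 10*t^2 + t*(3*n + 13) + 30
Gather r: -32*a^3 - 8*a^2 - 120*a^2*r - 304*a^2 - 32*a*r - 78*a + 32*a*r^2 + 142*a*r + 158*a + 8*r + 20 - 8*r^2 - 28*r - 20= -32*a^3 - 312*a^2 + 80*a + r^2*(32*a - 8) + r*(-120*a^2 + 110*a - 20)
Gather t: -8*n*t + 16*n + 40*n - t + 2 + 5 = 56*n + t*(-8*n - 1) + 7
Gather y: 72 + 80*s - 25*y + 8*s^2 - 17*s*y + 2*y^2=8*s^2 + 80*s + 2*y^2 + y*(-17*s - 25) + 72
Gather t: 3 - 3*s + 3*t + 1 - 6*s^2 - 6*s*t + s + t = -6*s^2 - 2*s + t*(4 - 6*s) + 4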